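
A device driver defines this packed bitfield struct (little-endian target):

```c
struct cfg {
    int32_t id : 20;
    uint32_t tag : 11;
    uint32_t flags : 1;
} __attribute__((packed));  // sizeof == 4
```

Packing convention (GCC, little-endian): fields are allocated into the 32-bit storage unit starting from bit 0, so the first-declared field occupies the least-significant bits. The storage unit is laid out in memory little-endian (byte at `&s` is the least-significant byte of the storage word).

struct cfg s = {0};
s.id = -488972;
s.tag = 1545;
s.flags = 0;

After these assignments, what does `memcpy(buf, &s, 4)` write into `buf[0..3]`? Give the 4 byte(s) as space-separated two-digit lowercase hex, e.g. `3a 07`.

id:20 = -488972 → 0x889f4 << 0 → word 0x000889f4
tag:11 = 1545 → 0x609 << 20 → word 0x609889f4
flags:1 = 0 → 0x0 << 31 → word 0x609889f4
word = 0x609889f4 → little-endian bytes:
  [0]=0xf4  [1]=0x89  [2]=0x98  [3]=0x60

f4 89 98 60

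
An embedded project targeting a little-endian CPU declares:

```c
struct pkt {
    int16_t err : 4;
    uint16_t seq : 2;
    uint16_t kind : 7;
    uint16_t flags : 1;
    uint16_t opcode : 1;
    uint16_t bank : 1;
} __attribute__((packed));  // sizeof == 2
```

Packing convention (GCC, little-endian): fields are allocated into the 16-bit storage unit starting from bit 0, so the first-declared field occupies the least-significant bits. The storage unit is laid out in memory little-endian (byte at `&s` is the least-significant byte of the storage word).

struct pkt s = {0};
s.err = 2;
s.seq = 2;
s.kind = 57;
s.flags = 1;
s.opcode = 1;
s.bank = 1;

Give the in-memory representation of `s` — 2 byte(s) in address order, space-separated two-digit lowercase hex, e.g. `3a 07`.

62 ee

[0+:4] err=2 & 0xf = 0x2; word=0x0002
[4+:2] seq=2 & 0x3 = 0x2; word=0x0022
[6+:7] kind=57 & 0x7f = 0x39; word=0x0e62
[13+:1] flags=1 & 0x1 = 0x1; word=0x2e62
[14+:1] opcode=1 & 0x1 = 0x1; word=0x6e62
[15+:1] bank=1 & 0x1 = 0x1; word=0xee62
word = 0xee62 → little-endian bytes:
  [0]=0x62  [1]=0xee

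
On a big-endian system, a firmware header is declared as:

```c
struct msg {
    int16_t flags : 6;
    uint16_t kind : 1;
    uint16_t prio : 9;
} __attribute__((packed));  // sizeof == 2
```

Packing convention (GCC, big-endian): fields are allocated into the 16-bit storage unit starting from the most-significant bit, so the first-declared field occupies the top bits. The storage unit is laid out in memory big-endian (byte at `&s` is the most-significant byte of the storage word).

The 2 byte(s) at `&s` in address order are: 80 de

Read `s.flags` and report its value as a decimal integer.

-32

[0]=0x80 [1]=0xde (big-endian) → word 0x80de
flags:6 @ bit 10 → (0x80de>>10)&0x3f = 0x20  ←
kind:1 @ bit 9 → (0x80de>>9)&0x1 = 0x0
prio:9 @ bit 0 → (0x80de>>0)&0x1ff = 0xde
flags signed 6b, MSB=1: 32 - 64 = -32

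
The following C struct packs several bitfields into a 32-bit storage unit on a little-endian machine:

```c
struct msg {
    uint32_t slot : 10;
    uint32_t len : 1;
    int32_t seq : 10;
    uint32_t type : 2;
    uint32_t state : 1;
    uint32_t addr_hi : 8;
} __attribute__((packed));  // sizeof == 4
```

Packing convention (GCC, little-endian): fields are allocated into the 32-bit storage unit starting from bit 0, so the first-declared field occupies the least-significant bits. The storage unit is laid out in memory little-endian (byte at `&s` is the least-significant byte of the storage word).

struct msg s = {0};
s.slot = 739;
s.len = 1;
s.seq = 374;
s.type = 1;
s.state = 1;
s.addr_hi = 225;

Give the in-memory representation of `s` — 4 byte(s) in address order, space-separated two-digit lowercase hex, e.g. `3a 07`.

[0+:10] slot=739 & 0x3ff = 0x2e3; word=0x000002e3
[10+:1] len=1 & 0x1 = 0x1; word=0x000006e3
[11+:10] seq=374 & 0x3ff = 0x176; word=0x000bb6e3
[21+:2] type=1 & 0x3 = 0x1; word=0x002bb6e3
[23+:1] state=1 & 0x1 = 0x1; word=0x00abb6e3
[24+:8] addr_hi=225 & 0xff = 0xe1; word=0xe1abb6e3
word = 0xe1abb6e3 → little-endian bytes:
  [0]=0xe3  [1]=0xb6  [2]=0xab  [3]=0xe1

e3 b6 ab e1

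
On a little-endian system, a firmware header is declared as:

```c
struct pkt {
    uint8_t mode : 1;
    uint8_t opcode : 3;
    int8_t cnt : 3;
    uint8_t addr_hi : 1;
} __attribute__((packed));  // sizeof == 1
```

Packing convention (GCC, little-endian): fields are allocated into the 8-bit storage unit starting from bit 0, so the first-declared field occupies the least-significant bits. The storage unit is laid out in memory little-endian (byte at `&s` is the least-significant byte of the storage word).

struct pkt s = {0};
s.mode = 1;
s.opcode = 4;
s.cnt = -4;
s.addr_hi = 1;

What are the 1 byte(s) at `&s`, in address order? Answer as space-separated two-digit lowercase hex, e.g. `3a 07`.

mode:1 = 1 → 0x1 << 0 → word 0x01
opcode:3 = 4 → 0x4 << 1 → word 0x09
cnt:3 = -4 → 0x4 << 4 → word 0x49
addr_hi:1 = 1 → 0x1 << 7 → word 0xc9
word = 0xc9 → little-endian bytes:
  [0]=0xc9

c9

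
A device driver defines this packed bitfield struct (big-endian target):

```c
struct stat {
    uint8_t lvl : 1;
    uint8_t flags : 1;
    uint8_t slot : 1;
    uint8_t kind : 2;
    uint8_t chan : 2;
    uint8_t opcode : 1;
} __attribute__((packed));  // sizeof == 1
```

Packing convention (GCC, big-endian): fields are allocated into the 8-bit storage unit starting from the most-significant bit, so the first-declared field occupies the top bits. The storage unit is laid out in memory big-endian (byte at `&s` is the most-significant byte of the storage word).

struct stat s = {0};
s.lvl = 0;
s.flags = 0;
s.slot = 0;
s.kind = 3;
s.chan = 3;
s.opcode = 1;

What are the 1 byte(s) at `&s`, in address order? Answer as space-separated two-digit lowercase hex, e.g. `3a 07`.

1f

lvl (1b) val=0 bits=0x0 at bit 7: 0x00
flags (1b) val=0 bits=0x0 at bit 6: 0x00
slot (1b) val=0 bits=0x0 at bit 5: 0x00
kind (2b) val=3 bits=0x3 at bit 3: 0x18
chan (2b) val=3 bits=0x3 at bit 1: 0x1e
opcode (1b) val=1 bits=0x1 at bit 0: 0x1f
word = 0x1f → big-endian bytes:
  [0]=0x1f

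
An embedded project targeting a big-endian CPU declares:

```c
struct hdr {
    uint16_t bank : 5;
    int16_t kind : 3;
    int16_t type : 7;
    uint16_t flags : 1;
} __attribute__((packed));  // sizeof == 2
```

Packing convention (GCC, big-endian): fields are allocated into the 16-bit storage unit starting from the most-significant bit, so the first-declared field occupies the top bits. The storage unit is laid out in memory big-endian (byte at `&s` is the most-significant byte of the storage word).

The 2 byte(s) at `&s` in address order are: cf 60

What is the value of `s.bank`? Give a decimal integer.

[0]=0xcf [1]=0x60 (big-endian) → word 0xcf60
bank [11+:5] = (word>>11) & 0x1f = 25  ←
kind [8+:3] = (word>>8) & 0x7 = 7
type [1+:7] = (word>>1) & 0x7f = 48
flags [0+:1] = (word>>0) & 0x1 = 0

25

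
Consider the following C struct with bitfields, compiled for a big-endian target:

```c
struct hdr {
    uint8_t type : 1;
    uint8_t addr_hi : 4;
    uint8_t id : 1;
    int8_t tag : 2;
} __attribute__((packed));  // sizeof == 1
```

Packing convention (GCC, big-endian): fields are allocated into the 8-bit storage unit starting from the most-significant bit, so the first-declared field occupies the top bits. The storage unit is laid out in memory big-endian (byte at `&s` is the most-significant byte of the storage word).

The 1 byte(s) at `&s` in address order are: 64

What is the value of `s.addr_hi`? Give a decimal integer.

12

[0]=0x64 (big-endian) → word 0x64
type:1 @ bit 7 → (0x64>>7)&0x1 = 0x0
addr_hi:4 @ bit 3 → (0x64>>3)&0xf = 0xc  ←
id:1 @ bit 2 → (0x64>>2)&0x1 = 0x1
tag:2 @ bit 0 → (0x64>>0)&0x3 = 0x0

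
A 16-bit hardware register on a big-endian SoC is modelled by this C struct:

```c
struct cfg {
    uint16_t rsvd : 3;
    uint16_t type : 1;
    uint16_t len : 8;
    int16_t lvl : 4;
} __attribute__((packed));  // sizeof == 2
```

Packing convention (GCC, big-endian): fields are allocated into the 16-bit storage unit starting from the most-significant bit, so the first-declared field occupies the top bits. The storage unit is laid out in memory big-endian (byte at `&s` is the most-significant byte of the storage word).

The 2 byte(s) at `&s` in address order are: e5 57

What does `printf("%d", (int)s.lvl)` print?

[0]=0xe5 [1]=0x57 (big-endian) → word 0xe557
rsvd [13+:3] = (word>>13) & 0x7 = 7
type [12+:1] = (word>>12) & 0x1 = 0
len [4+:8] = (word>>4) & 0xff = 85
lvl [0+:4] = (word>>0) & 0xf = 7  ←
lvl signed 4b, MSB=0: value = 7

7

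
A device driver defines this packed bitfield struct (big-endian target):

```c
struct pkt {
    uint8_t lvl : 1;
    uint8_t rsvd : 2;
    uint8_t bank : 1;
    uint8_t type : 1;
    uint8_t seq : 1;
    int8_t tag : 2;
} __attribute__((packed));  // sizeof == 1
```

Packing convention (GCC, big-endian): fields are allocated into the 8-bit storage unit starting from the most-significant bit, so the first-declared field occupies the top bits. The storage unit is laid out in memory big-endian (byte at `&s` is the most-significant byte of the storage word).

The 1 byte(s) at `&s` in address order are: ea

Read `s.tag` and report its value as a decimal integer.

[0]=0xea (big-endian) → word 0xea
lvl:1 @ bit 7 → (0xea>>7)&0x1 = 0x1
rsvd:2 @ bit 5 → (0xea>>5)&0x3 = 0x3
bank:1 @ bit 4 → (0xea>>4)&0x1 = 0x0
type:1 @ bit 3 → (0xea>>3)&0x1 = 0x1
seq:1 @ bit 2 → (0xea>>2)&0x1 = 0x0
tag:2 @ bit 0 → (0xea>>0)&0x3 = 0x2  ←
tag signed 2b, MSB=1: 2 - 4 = -2

-2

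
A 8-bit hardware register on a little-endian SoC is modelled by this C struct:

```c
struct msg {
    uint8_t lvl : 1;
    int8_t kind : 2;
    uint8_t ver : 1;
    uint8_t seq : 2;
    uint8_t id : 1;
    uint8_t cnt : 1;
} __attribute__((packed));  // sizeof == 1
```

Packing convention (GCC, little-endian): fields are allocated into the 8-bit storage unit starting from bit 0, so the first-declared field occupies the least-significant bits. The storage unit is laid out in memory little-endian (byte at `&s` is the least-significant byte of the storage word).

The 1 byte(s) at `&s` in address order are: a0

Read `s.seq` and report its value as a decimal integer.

2

[0]=0xa0 (little-endian) → word 0xa0
lvl [0+:1] = (word>>0) & 0x1 = 0
kind [1+:2] = (word>>1) & 0x3 = 0
ver [3+:1] = (word>>3) & 0x1 = 0
seq [4+:2] = (word>>4) & 0x3 = 2  ←
id [6+:1] = (word>>6) & 0x1 = 0
cnt [7+:1] = (word>>7) & 0x1 = 1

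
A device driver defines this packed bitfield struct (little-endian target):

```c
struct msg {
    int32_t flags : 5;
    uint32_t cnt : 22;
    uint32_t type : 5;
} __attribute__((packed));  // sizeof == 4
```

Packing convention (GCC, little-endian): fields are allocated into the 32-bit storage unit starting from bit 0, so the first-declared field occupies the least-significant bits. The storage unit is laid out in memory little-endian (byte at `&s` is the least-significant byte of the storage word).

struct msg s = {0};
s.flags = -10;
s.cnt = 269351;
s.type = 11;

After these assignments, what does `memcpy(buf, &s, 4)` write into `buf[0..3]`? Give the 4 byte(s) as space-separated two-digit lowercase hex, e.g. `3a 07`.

[0+:5] flags=-10 & 0x1f = 0x16; word=0x00000016
[5+:22] cnt=269351 & 0x3fffff = 0x41c27; word=0x008384f6
[27+:5] type=11 & 0x1f = 0xb; word=0x588384f6
word = 0x588384f6 → little-endian bytes:
  [0]=0xf6  [1]=0x84  [2]=0x83  [3]=0x58

f6 84 83 58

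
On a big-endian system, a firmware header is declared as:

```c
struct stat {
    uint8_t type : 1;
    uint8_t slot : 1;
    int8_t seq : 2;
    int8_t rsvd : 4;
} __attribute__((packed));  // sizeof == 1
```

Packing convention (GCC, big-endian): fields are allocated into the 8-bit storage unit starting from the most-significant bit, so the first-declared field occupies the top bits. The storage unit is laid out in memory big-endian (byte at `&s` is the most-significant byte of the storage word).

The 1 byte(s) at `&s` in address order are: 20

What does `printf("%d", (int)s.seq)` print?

-2

[0]=0x20 (big-endian) → word 0x20
type [7+:1] = (word>>7) & 0x1 = 0
slot [6+:1] = (word>>6) & 0x1 = 0
seq [4+:2] = (word>>4) & 0x3 = 2  ←
rsvd [0+:4] = (word>>0) & 0xf = 0
seq signed 2b, MSB=1: 2 - 4 = -2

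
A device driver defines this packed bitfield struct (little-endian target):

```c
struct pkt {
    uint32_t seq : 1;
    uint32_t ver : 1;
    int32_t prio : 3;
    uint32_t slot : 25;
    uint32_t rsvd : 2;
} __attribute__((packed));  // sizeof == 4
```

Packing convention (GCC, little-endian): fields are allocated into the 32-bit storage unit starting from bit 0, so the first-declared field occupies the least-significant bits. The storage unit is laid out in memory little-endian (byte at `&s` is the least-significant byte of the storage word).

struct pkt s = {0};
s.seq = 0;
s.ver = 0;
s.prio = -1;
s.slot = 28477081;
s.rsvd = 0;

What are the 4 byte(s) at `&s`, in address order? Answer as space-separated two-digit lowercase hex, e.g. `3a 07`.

3c d3 50 36

seq (1b) val=0 bits=0x0 at bit 0: 0x00000000
ver (1b) val=0 bits=0x0 at bit 1: 0x00000000
prio (3b) val=-1 bits=0x7 at bit 2: 0x0000001c
slot (25b) val=28477081 bits=0x1b28699 at bit 5: 0x3650d33c
rsvd (2b) val=0 bits=0x0 at bit 30: 0x3650d33c
word = 0x3650d33c → little-endian bytes:
  [0]=0x3c  [1]=0xd3  [2]=0x50  [3]=0x36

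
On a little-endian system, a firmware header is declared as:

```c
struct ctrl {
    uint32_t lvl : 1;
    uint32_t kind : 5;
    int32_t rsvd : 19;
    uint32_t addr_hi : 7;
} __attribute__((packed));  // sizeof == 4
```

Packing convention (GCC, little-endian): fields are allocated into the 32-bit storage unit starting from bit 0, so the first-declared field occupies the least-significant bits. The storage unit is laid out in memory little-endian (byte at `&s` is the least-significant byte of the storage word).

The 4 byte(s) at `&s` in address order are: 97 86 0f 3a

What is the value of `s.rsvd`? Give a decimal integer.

15898

[0]=0x97 [1]=0x86 [2]=0x0f [3]=0x3a (little-endian) → word 0x3a0f8697
lvl [0+:1] = (word>>0) & 0x1 = 1
kind [1+:5] = (word>>1) & 0x1f = 11
rsvd [6+:19] = (word>>6) & 0x7ffff = 15898  ←
addr_hi [25+:7] = (word>>25) & 0x7f = 29
rsvd signed 19b, MSB=0: value = 15898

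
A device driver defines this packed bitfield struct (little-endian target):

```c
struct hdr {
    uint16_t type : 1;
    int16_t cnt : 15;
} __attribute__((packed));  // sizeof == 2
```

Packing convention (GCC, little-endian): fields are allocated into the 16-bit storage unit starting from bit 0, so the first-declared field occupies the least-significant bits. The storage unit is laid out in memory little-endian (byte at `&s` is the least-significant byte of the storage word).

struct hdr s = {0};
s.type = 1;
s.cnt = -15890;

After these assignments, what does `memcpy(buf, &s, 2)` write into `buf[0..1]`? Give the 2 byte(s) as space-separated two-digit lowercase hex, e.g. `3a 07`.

[0+:1] type=1 & 0x1 = 0x1; word=0x0001
[1+:15] cnt=-15890 & 0x7fff = 0x41ee; word=0x83dd
word = 0x83dd → little-endian bytes:
  [0]=0xdd  [1]=0x83

dd 83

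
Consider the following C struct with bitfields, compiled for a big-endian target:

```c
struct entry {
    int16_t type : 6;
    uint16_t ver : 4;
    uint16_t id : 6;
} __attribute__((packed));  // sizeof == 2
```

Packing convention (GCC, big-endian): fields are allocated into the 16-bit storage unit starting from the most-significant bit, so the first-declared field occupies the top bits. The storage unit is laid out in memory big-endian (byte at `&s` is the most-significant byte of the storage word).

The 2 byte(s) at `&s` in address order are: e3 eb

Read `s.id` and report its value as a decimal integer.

43

[0]=0xe3 [1]=0xeb (big-endian) → word 0xe3eb
type:6 @ bit 10 → (0xe3eb>>10)&0x3f = 0x38
ver:4 @ bit 6 → (0xe3eb>>6)&0xf = 0xf
id:6 @ bit 0 → (0xe3eb>>0)&0x3f = 0x2b  ←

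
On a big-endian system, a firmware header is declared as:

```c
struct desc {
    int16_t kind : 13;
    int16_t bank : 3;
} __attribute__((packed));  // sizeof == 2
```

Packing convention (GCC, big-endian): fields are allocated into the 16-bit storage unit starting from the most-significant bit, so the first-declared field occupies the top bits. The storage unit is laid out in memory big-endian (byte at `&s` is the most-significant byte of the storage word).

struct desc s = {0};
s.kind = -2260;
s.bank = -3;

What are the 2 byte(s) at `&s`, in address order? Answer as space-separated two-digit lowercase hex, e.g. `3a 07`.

[3+:13] kind=-2260 & 0x1fff = 0x172c; word=0xb960
[0+:3] bank=-3 & 0x7 = 0x5; word=0xb965
word = 0xb965 → big-endian bytes:
  [0]=0xb9  [1]=0x65

b9 65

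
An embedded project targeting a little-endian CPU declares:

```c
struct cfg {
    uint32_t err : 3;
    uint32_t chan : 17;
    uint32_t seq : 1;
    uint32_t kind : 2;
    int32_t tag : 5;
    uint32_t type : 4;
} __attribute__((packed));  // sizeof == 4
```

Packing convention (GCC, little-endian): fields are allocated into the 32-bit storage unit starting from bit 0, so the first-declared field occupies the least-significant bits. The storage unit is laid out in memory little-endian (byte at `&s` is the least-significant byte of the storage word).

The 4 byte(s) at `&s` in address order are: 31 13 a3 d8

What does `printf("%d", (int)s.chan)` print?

25190

[0]=0x31 [1]=0x13 [2]=0xa3 [3]=0xd8 (little-endian) → word 0xd8a31331
err [0+:3] = (word>>0) & 0x7 = 1
chan [3+:17] = (word>>3) & 0x1ffff = 25190  ←
seq [20+:1] = (word>>20) & 0x1 = 0
kind [21+:2] = (word>>21) & 0x3 = 1
tag [23+:5] = (word>>23) & 0x1f = 17
type [28+:4] = (word>>28) & 0xf = 13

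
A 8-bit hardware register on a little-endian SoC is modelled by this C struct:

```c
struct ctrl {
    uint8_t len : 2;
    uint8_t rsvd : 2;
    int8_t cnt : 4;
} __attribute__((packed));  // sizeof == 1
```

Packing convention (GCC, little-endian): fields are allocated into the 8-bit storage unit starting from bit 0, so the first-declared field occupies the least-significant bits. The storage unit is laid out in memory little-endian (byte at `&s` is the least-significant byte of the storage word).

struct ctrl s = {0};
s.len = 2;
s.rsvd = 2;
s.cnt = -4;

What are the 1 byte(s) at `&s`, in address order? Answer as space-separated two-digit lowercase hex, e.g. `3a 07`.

ca

len (2b) val=2 bits=0x2 at bit 0: 0x02
rsvd (2b) val=2 bits=0x2 at bit 2: 0x0a
cnt (4b) val=-4 bits=0xc at bit 4: 0xca
word = 0xca → little-endian bytes:
  [0]=0xca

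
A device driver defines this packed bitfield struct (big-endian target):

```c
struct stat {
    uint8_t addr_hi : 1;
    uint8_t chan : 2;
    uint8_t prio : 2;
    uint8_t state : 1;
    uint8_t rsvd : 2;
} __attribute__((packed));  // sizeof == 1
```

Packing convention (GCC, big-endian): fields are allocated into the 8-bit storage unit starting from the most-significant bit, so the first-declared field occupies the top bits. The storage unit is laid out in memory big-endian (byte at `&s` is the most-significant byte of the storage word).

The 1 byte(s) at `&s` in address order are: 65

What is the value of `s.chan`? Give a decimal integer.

[0]=0x65 (big-endian) → word 0x65
addr_hi:1 @ bit 7 → (0x65>>7)&0x1 = 0x0
chan:2 @ bit 5 → (0x65>>5)&0x3 = 0x3  ←
prio:2 @ bit 3 → (0x65>>3)&0x3 = 0x0
state:1 @ bit 2 → (0x65>>2)&0x1 = 0x1
rsvd:2 @ bit 0 → (0x65>>0)&0x3 = 0x1

3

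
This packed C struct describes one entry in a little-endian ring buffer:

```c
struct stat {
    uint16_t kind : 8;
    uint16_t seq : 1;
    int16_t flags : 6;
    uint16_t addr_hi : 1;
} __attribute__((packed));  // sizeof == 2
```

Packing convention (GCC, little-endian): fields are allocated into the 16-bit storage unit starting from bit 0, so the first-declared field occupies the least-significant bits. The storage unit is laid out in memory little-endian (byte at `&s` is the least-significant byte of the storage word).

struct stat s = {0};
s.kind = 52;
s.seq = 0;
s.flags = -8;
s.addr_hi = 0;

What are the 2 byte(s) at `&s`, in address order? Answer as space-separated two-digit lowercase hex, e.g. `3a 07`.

34 70

kind:8 = 52 → 0x34 << 0 → word 0x0034
seq:1 = 0 → 0x0 << 8 → word 0x0034
flags:6 = -8 → 0x38 << 9 → word 0x7034
addr_hi:1 = 0 → 0x0 << 15 → word 0x7034
word = 0x7034 → little-endian bytes:
  [0]=0x34  [1]=0x70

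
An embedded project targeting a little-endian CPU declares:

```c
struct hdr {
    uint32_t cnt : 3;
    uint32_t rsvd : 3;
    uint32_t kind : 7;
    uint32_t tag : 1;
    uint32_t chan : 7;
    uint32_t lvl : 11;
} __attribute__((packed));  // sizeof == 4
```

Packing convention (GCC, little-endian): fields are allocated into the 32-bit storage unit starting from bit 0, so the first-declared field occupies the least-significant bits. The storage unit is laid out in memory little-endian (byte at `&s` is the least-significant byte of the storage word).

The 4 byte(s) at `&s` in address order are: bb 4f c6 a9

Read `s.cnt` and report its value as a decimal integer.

3

[0]=0xbb [1]=0x4f [2]=0xc6 [3]=0xa9 (little-endian) → word 0xa9c64fbb
cnt:3 @ bit 0 → (0xa9c64fbb>>0)&0x7 = 0x3  ←
rsvd:3 @ bit 3 → (0xa9c64fbb>>3)&0x7 = 0x7
kind:7 @ bit 6 → (0xa9c64fbb>>6)&0x7f = 0x3e
tag:1 @ bit 13 → (0xa9c64fbb>>13)&0x1 = 0x0
chan:7 @ bit 14 → (0xa9c64fbb>>14)&0x7f = 0x19
lvl:11 @ bit 21 → (0xa9c64fbb>>21)&0x7ff = 0x54e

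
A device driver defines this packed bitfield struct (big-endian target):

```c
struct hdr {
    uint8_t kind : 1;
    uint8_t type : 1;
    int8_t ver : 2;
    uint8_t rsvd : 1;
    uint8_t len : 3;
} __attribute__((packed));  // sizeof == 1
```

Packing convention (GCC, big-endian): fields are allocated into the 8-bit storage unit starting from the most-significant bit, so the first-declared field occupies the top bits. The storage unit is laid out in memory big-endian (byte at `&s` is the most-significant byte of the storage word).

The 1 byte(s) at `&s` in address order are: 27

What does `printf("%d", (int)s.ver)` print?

[0]=0x27 (big-endian) → word 0x27
kind [7+:1] = (word>>7) & 0x1 = 0
type [6+:1] = (word>>6) & 0x1 = 0
ver [4+:2] = (word>>4) & 0x3 = 2  ←
rsvd [3+:1] = (word>>3) & 0x1 = 0
len [0+:3] = (word>>0) & 0x7 = 7
ver signed 2b, MSB=1: 2 - 4 = -2

-2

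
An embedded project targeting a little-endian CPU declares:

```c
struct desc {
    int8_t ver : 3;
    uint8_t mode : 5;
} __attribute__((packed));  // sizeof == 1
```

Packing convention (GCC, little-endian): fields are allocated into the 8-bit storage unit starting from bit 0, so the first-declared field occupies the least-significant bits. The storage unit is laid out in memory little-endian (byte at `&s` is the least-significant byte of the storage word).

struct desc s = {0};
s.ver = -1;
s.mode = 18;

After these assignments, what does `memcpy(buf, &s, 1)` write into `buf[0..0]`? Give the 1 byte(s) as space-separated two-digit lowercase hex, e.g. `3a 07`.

97

ver (3b) val=-1 bits=0x7 at bit 0: 0x07
mode (5b) val=18 bits=0x12 at bit 3: 0x97
word = 0x97 → little-endian bytes:
  [0]=0x97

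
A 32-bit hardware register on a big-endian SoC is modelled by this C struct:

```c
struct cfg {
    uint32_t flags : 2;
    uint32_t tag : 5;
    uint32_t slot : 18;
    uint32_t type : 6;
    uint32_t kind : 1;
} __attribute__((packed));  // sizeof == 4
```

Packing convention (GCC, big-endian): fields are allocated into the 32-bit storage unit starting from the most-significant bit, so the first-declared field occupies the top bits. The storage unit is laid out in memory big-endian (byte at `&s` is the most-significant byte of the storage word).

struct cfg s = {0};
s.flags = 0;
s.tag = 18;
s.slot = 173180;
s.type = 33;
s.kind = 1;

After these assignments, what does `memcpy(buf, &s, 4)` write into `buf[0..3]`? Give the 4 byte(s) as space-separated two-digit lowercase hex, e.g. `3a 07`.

flags (2b) val=0 bits=0x0 at bit 30: 0x00000000
tag (5b) val=18 bits=0x12 at bit 25: 0x24000000
slot (18b) val=173180 bits=0x2a47c at bit 7: 0x25523e00
type (6b) val=33 bits=0x21 at bit 1: 0x25523e42
kind (1b) val=1 bits=0x1 at bit 0: 0x25523e43
word = 0x25523e43 → big-endian bytes:
  [0]=0x25  [1]=0x52  [2]=0x3e  [3]=0x43

25 52 3e 43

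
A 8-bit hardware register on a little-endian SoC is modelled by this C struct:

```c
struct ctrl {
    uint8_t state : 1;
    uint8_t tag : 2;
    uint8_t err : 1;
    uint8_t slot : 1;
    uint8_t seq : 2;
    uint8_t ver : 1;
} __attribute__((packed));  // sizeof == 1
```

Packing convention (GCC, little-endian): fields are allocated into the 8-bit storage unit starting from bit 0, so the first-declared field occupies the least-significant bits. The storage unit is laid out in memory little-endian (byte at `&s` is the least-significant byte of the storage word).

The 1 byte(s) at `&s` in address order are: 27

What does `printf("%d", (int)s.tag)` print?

[0]=0x27 (little-endian) → word 0x27
state [0+:1] = (word>>0) & 0x1 = 1
tag [1+:2] = (word>>1) & 0x3 = 3  ←
err [3+:1] = (word>>3) & 0x1 = 0
slot [4+:1] = (word>>4) & 0x1 = 0
seq [5+:2] = (word>>5) & 0x3 = 1
ver [7+:1] = (word>>7) & 0x1 = 0

3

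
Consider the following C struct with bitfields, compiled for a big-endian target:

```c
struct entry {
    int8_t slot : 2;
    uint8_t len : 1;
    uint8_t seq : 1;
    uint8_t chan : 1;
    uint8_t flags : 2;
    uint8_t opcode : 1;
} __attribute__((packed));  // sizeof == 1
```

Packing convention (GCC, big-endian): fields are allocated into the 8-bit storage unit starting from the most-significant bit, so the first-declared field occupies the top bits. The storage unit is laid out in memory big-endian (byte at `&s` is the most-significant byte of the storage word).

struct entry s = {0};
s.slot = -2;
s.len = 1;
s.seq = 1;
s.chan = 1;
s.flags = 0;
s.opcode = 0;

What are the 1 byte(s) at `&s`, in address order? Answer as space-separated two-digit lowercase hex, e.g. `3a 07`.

slot (2b) val=-2 bits=0x2 at bit 6: 0x80
len (1b) val=1 bits=0x1 at bit 5: 0xa0
seq (1b) val=1 bits=0x1 at bit 4: 0xb0
chan (1b) val=1 bits=0x1 at bit 3: 0xb8
flags (2b) val=0 bits=0x0 at bit 1: 0xb8
opcode (1b) val=0 bits=0x0 at bit 0: 0xb8
word = 0xb8 → big-endian bytes:
  [0]=0xb8

b8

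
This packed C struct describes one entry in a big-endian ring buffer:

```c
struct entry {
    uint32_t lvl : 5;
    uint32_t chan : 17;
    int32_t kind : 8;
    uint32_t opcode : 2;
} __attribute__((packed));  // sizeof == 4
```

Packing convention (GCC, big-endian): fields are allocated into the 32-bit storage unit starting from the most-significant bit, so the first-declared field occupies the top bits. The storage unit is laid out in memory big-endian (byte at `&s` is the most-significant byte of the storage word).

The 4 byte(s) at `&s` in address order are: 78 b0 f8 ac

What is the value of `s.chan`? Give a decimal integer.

[0]=0x78 [1]=0xb0 [2]=0xf8 [3]=0xac (big-endian) → word 0x78b0f8ac
lvl:5 @ bit 27 → (0x78b0f8ac>>27)&0x1f = 0xf
chan:17 @ bit 10 → (0x78b0f8ac>>10)&0x1ffff = 0x2c3e  ←
kind:8 @ bit 2 → (0x78b0f8ac>>2)&0xff = 0x2b
opcode:2 @ bit 0 → (0x78b0f8ac>>0)&0x3 = 0x0

11326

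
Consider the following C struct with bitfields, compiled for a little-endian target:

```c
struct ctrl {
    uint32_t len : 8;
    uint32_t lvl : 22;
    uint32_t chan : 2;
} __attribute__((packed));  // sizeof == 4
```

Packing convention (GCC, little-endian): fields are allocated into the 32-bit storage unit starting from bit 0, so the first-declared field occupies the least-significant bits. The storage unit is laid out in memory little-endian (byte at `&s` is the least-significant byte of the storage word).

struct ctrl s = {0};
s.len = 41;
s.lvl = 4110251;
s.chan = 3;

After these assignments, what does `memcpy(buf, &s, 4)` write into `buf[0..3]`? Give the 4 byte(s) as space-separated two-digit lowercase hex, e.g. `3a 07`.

29 ab b7 fe

[0+:8] len=41 & 0xff = 0x29; word=0x00000029
[8+:22] lvl=4110251 & 0x3fffff = 0x3eb7ab; word=0x3eb7ab29
[30+:2] chan=3 & 0x3 = 0x3; word=0xfeb7ab29
word = 0xfeb7ab29 → little-endian bytes:
  [0]=0x29  [1]=0xab  [2]=0xb7  [3]=0xfe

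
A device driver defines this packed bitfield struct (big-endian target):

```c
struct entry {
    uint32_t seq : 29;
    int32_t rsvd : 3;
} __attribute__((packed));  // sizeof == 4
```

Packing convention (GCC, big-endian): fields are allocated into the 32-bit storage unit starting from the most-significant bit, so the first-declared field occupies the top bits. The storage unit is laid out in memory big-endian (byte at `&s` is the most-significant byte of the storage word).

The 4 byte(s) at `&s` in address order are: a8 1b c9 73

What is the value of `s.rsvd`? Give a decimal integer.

[0]=0xa8 [1]=0x1b [2]=0xc9 [3]=0x73 (big-endian) → word 0xa81bc973
seq [3+:29] = (word>>3) & 0x1fffffff = 352549166
rsvd [0+:3] = (word>>0) & 0x7 = 3  ←
rsvd signed 3b, MSB=0: value = 3

3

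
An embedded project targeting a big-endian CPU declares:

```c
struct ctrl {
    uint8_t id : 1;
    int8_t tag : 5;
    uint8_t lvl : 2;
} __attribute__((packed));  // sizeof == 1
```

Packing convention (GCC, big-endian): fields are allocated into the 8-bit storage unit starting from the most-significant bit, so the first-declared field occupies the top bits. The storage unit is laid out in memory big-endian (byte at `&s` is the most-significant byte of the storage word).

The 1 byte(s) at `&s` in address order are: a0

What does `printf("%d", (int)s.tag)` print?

[0]=0xa0 (big-endian) → word 0xa0
id:1 @ bit 7 → (0xa0>>7)&0x1 = 0x1
tag:5 @ bit 2 → (0xa0>>2)&0x1f = 0x8  ←
lvl:2 @ bit 0 → (0xa0>>0)&0x3 = 0x0
tag signed 5b, MSB=0: value = 8

8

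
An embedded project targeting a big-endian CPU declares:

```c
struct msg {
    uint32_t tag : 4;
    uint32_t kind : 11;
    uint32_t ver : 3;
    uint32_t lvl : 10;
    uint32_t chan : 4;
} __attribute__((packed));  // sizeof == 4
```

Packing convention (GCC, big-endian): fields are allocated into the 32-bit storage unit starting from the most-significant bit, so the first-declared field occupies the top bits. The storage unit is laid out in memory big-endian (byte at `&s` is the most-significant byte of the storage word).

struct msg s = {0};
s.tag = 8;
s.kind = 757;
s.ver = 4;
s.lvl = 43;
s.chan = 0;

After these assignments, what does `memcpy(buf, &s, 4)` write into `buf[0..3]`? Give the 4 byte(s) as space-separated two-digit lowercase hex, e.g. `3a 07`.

tag (4b) val=8 bits=0x8 at bit 28: 0x80000000
kind (11b) val=757 bits=0x2f5 at bit 17: 0x85ea0000
ver (3b) val=4 bits=0x4 at bit 14: 0x85eb0000
lvl (10b) val=43 bits=0x2b at bit 4: 0x85eb02b0
chan (4b) val=0 bits=0x0 at bit 0: 0x85eb02b0
word = 0x85eb02b0 → big-endian bytes:
  [0]=0x85  [1]=0xeb  [2]=0x02  [3]=0xb0

85 eb 02 b0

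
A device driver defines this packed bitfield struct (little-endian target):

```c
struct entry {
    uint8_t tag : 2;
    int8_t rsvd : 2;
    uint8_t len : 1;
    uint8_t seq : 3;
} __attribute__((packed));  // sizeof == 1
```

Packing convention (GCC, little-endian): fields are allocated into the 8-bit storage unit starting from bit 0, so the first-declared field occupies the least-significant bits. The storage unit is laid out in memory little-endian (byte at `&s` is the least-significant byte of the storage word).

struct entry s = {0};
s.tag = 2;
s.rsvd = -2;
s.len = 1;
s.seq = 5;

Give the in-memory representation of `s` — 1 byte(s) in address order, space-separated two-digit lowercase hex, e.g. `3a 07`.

tag:2 = 2 → 0x2 << 0 → word 0x02
rsvd:2 = -2 → 0x2 << 2 → word 0x0a
len:1 = 1 → 0x1 << 4 → word 0x1a
seq:3 = 5 → 0x5 << 5 → word 0xba
word = 0xba → little-endian bytes:
  [0]=0xba

ba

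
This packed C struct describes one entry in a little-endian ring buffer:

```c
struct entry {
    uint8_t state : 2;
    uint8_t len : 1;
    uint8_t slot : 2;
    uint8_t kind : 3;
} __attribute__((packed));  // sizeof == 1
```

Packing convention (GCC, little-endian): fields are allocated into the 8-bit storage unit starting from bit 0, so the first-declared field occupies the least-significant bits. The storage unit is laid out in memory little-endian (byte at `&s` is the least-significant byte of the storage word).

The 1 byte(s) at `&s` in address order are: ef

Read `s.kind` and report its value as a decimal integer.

7

[0]=0xef (little-endian) → word 0xef
state [0+:2] = (word>>0) & 0x3 = 3
len [2+:1] = (word>>2) & 0x1 = 1
slot [3+:2] = (word>>3) & 0x3 = 1
kind [5+:3] = (word>>5) & 0x7 = 7  ←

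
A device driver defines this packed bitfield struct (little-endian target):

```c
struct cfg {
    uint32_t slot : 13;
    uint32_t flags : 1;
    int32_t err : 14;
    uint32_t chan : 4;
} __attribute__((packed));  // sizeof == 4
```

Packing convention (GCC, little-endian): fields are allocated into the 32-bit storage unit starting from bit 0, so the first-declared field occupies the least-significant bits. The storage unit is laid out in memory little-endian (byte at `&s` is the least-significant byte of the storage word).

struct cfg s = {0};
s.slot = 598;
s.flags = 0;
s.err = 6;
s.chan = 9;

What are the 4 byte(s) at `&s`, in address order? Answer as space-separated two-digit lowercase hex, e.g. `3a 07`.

slot (13b) val=598 bits=0x256 at bit 0: 0x00000256
flags (1b) val=0 bits=0x0 at bit 13: 0x00000256
err (14b) val=6 bits=0x6 at bit 14: 0x00018256
chan (4b) val=9 bits=0x9 at bit 28: 0x90018256
word = 0x90018256 → little-endian bytes:
  [0]=0x56  [1]=0x82  [2]=0x01  [3]=0x90

56 82 01 90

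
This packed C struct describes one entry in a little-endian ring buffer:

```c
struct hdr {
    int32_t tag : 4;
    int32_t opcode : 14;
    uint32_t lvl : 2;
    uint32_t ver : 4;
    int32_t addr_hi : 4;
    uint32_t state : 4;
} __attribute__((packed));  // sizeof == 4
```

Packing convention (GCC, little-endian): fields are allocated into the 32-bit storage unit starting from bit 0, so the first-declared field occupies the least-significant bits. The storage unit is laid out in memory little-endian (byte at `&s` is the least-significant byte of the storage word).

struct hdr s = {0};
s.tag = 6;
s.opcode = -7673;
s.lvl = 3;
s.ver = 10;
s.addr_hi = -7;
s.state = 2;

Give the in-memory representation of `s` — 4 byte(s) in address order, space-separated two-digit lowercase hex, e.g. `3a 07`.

76 20 ae 29

[0+:4] tag=6 & 0xf = 0x6; word=0x00000006
[4+:14] opcode=-7673 & 0x3fff = 0x2207; word=0x00022076
[18+:2] lvl=3 & 0x3 = 0x3; word=0x000e2076
[20+:4] ver=10 & 0xf = 0xa; word=0x00ae2076
[24+:4] addr_hi=-7 & 0xf = 0x9; word=0x09ae2076
[28+:4] state=2 & 0xf = 0x2; word=0x29ae2076
word = 0x29ae2076 → little-endian bytes:
  [0]=0x76  [1]=0x20  [2]=0xae  [3]=0x29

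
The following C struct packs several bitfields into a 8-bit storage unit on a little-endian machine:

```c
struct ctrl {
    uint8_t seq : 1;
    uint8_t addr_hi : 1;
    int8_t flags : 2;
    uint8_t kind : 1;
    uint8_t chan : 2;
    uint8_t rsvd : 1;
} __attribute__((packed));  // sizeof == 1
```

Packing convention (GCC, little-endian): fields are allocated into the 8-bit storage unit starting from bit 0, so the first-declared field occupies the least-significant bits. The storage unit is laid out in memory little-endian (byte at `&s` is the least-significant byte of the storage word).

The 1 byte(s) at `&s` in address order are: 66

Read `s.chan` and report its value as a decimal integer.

3

[0]=0x66 (little-endian) → word 0x66
seq:1 @ bit 0 → (0x66>>0)&0x1 = 0x0
addr_hi:1 @ bit 1 → (0x66>>1)&0x1 = 0x1
flags:2 @ bit 2 → (0x66>>2)&0x3 = 0x1
kind:1 @ bit 4 → (0x66>>4)&0x1 = 0x0
chan:2 @ bit 5 → (0x66>>5)&0x3 = 0x3  ←
rsvd:1 @ bit 7 → (0x66>>7)&0x1 = 0x0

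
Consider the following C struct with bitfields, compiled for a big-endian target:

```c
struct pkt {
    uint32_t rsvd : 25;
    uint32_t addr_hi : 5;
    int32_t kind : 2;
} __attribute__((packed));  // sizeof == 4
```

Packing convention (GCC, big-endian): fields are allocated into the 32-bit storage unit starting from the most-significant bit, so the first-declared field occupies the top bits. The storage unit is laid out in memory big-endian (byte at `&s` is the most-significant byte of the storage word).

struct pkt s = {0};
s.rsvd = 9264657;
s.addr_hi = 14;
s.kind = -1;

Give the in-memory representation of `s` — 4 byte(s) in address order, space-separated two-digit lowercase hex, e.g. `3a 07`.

[7+:25] rsvd=9264657 & 0x1ffffff = 0x8d5e11; word=0x46af0880
[2+:5] addr_hi=14 & 0x1f = 0xe; word=0x46af08b8
[0+:2] kind=-1 & 0x3 = 0x3; word=0x46af08bb
word = 0x46af08bb → big-endian bytes:
  [0]=0x46  [1]=0xaf  [2]=0x08  [3]=0xbb

46 af 08 bb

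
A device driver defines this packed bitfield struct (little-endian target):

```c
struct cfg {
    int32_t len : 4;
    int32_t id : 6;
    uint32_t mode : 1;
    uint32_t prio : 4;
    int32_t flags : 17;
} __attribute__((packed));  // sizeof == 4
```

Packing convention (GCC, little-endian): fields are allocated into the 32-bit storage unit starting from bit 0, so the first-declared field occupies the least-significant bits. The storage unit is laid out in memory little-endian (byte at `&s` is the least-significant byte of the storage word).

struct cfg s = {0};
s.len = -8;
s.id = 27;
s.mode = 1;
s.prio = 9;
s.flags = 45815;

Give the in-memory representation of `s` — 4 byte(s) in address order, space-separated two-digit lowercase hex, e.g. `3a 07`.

[0+:4] len=-8 & 0xf = 0x8; word=0x00000008
[4+:6] id=27 & 0x3f = 0x1b; word=0x000001b8
[10+:1] mode=1 & 0x1 = 0x1; word=0x000005b8
[11+:4] prio=9 & 0xf = 0x9; word=0x00004db8
[15+:17] flags=45815 & 0x1ffff = 0xb2f7; word=0x597bcdb8
word = 0x597bcdb8 → little-endian bytes:
  [0]=0xb8  [1]=0xcd  [2]=0x7b  [3]=0x59

b8 cd 7b 59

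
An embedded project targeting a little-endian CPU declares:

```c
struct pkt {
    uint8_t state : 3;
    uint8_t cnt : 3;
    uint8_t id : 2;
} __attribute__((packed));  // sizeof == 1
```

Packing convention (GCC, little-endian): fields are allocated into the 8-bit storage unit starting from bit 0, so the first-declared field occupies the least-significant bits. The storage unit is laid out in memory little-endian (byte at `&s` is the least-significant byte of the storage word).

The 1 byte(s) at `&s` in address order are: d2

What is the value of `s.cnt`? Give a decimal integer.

[0]=0xd2 (little-endian) → word 0xd2
state:3 @ bit 0 → (0xd2>>0)&0x7 = 0x2
cnt:3 @ bit 3 → (0xd2>>3)&0x7 = 0x2  ←
id:2 @ bit 6 → (0xd2>>6)&0x3 = 0x3

2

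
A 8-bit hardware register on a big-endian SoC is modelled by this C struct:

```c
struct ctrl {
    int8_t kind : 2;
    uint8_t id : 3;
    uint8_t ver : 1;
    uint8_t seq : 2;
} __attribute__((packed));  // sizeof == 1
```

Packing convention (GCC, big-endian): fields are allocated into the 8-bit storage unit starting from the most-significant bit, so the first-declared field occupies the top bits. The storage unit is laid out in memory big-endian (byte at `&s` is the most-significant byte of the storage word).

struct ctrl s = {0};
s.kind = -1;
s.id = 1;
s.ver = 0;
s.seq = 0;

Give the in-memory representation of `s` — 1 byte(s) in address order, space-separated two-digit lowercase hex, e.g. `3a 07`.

[6+:2] kind=-1 & 0x3 = 0x3; word=0xc0
[3+:3] id=1 & 0x7 = 0x1; word=0xc8
[2+:1] ver=0 & 0x1 = 0x0; word=0xc8
[0+:2] seq=0 & 0x3 = 0x0; word=0xc8
word = 0xc8 → big-endian bytes:
  [0]=0xc8

c8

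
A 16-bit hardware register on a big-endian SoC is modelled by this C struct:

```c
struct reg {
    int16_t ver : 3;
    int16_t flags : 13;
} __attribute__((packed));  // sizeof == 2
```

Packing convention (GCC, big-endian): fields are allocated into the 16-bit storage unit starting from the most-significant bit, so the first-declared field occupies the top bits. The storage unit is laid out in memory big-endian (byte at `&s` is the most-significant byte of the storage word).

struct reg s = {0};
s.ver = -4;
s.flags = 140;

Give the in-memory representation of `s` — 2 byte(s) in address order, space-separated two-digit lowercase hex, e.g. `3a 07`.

80 8c

ver:3 = -4 → 0x4 << 13 → word 0x8000
flags:13 = 140 → 0x8c << 0 → word 0x808c
word = 0x808c → big-endian bytes:
  [0]=0x80  [1]=0x8c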